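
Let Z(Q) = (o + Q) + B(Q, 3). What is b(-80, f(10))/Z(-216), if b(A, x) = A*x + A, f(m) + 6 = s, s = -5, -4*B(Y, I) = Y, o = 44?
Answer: -400/59 ≈ -6.7797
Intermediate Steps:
B(Y, I) = -Y/4
f(m) = -11 (f(m) = -6 - 5 = -11)
Z(Q) = 44 + 3*Q/4 (Z(Q) = (44 + Q) - Q/4 = 44 + 3*Q/4)
b(A, x) = A + A*x
b(-80, f(10))/Z(-216) = (-80*(1 - 11))/(44 + (¾)*(-216)) = (-80*(-10))/(44 - 162) = 800/(-118) = 800*(-1/118) = -400/59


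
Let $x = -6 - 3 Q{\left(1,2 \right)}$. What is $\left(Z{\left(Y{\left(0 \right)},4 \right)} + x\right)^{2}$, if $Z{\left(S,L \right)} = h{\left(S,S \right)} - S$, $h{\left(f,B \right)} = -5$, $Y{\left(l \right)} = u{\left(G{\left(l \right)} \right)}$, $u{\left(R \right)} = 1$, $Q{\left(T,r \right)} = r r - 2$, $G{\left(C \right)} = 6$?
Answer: $324$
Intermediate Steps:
$Q{\left(T,r \right)} = -2 + r^{2}$ ($Q{\left(T,r \right)} = r^{2} - 2 = -2 + r^{2}$)
$Y{\left(l \right)} = 1$
$Z{\left(S,L \right)} = -5 - S$
$x = -12$ ($x = -6 - 3 \left(-2 + 2^{2}\right) = -6 - 3 \left(-2 + 4\right) = -6 - 6 = -12$)
$\left(Z{\left(Y{\left(0 \right)},4 \right)} + x\right)^{2} = \left(\left(-5 - 1\right) - 12\right)^{2} = \left(-6 - 12\right)^{2} = \left(-18\right)^{2} = 324$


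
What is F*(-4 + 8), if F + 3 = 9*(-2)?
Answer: -84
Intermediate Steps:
F = -21 (F = -3 + 9*(-2) = -3 - 18 = -21)
F*(-4 + 8) = -21*(-4 + 8) = -21*4 = -84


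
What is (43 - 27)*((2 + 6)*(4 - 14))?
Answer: -1280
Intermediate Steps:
(43 - 27)*((2 + 6)*(4 - 14)) = 16*(8*(-10)) = 16*(-80) = -1280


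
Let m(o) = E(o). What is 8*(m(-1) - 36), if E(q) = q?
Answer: -296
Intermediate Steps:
m(o) = o
8*(m(-1) - 36) = 8*(-1 - 36) = 8*(-37) = -296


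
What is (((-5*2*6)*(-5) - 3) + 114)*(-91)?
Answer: -37401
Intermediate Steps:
(((-5*2*6)*(-5) - 3) + 114)*(-91) = ((-10*6*(-5) - 3) + 114)*(-91) = ((-60*(-5) - 3) + 114)*(-91) = ((300 - 3) + 114)*(-91) = (297 + 114)*(-91) = 411*(-91) = -37401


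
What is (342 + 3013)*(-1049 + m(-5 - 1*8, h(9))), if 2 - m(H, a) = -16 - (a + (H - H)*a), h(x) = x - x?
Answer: -3459005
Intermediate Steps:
h(x) = 0
m(H, a) = 18 + a (m(H, a) = 2 - (-16 - (a + (H - H)*a)) = 2 - (-16 - (a + 0*a)) = 2 - (-16 - (a + 0)) = 2 - (-16 - a) = 2 + (16 + a) = 18 + a)
(342 + 3013)*(-1049 + m(-5 - 1*8, h(9))) = (342 + 3013)*(-1049 + (18 + 0)) = 3355*(-1049 + 18) = 3355*(-1031) = -3459005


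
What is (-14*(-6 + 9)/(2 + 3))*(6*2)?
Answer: -504/5 ≈ -100.80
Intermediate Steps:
(-14*(-6 + 9)/(2 + 3))*(6*2) = -42/5*12 = -504/5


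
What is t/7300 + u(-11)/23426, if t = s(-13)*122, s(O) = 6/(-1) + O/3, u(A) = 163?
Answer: -10628429/64128675 ≈ -0.16574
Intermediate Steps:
s(O) = -6 + O/3 (s(O) = 6*(-1) + O*(⅓) = -6 + O/3)
t = -3782/3 (t = (-6 + (⅓)*(-13))*122 = (-6 - 13/3)*122 = -31/3*122 = -3782/3 ≈ -1260.7)
t/7300 + u(-11)/23426 = -3782/3/7300 + 163/23426 = -3782/3*1/7300 + 163*(1/23426) = -1891/10950 + 163/23426 = -10628429/64128675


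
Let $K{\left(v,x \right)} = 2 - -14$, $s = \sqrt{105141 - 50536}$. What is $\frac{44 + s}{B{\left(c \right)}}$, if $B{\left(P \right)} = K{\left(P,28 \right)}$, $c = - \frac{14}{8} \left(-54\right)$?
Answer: $\frac{11}{4} + \frac{\sqrt{54605}}{16} \approx 17.355$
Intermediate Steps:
$s = \sqrt{54605} \approx 233.68$
$c = \frac{189}{2}$ ($c = \left(-14\right) \frac{1}{8} \left(-54\right) = \left(- \frac{7}{4}\right) \left(-54\right) = \frac{189}{2} \approx 94.5$)
$K{\left(v,x \right)} = 16$ ($K{\left(v,x \right)} = 2 + 14 = 16$)
$B{\left(P \right)} = 16$
$\frac{44 + s}{B{\left(c \right)}} = \frac{44 + \sqrt{54605}}{16} = \left(44 + \sqrt{54605}\right) \frac{1}{16} = \frac{11}{4} + \frac{\sqrt{54605}}{16}$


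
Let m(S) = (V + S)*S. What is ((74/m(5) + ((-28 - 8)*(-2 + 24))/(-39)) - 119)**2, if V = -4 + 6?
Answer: 1930987249/207025 ≈ 9327.3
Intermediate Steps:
V = 2
m(S) = S*(2 + S) (m(S) = (2 + S)*S = S*(2 + S))
((74/m(5) + ((-28 - 8)*(-2 + 24))/(-39)) - 119)**2 = ((74/((5*(2 + 5))) + ((-28 - 8)*(-2 + 24))/(-39)) - 119)**2 = ((74/((5*7)) - 36*22*(-1/39)) - 119)**2 = ((74/35 - 792*(-1/39)) - 119)**2 = ((74*(1/35) + 264/13) - 119)**2 = ((74/35 + 264/13) - 119)**2 = (10202/455 - 119)**2 = (-43943/455)**2 = 1930987249/207025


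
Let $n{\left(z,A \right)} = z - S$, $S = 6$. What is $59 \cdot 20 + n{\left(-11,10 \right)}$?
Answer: $1163$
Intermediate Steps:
$n{\left(z,A \right)} = -6 + z$ ($n{\left(z,A \right)} = z - 6 = -6 + z$)
$59 \cdot 20 + n{\left(-11,10 \right)} = 59 \cdot 20 - 17 = 1180 - 17 = 1163$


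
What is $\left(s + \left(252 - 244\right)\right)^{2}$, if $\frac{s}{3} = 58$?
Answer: $33124$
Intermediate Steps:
$s = 174$ ($s = 3 \cdot 58 = 174$)
$\left(s + \left(252 - 244\right)\right)^{2} = \left(174 + \left(252 - 244\right)\right)^{2} = \left(174 + 8\right)^{2} = 182^{2} = 33124$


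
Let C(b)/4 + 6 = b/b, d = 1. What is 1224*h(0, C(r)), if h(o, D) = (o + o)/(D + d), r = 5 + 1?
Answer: 0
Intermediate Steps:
r = 6
C(b) = -20 (C(b) = -24 + 4*(b/b) = -24 + 4*1 = -24 + 4 = -20)
h(o, D) = 2*o/(1 + D) (h(o, D) = (o + o)/(D + 1) = (2*o)/(1 + D) = 2*o/(1 + D))
1224*h(0, C(r)) = 1224*(2*0/(1 - 20)) = 1224*(2*0/(-19)) = 1224*(2*0*(-1/19)) = 1224*0 = 0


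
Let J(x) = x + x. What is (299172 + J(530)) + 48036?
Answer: 348268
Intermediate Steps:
J(x) = 2*x
(299172 + J(530)) + 48036 = (299172 + 2*530) + 48036 = (299172 + 1060) + 48036 = 300232 + 48036 = 348268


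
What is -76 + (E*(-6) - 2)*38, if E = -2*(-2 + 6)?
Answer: 1672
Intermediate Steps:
E = -8 (E = -2*4 = -8)
-76 + (E*(-6) - 2)*38 = -76 + (-8*(-6) - 2)*38 = -76 + (48 - 2)*38 = -76 + 46*38 = -76 + 1748 = 1672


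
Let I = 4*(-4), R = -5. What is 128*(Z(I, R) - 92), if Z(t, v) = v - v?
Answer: -11776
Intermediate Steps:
I = -16
Z(t, v) = 0
128*(Z(I, R) - 92) = 128*(0 - 92) = 128*(-92) = -11776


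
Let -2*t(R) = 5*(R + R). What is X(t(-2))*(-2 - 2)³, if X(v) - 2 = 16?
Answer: -1152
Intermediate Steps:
t(R) = -5*R (t(R) = -5*(R + R)/2 = -5*2*R/2 = -5*R)
X(v) = 18 (X(v) = 2 + 16 = 18)
X(t(-2))*(-2 - 2)³ = 18*(-2 - 2)³ = 18*(-4)³ = 18*(-64) = -1152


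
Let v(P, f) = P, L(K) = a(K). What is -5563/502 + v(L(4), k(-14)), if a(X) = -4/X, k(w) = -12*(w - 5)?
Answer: -6065/502 ≈ -12.082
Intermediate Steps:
k(w) = 60 - 12*w (k(w) = -12*(-5 + w) = 60 - 12*w)
L(K) = -4/K
-5563/502 + v(L(4), k(-14)) = -5563/502 - 4/4 = -5563*1/502 - 4*¼ = -5563/502 - 1 = -6065/502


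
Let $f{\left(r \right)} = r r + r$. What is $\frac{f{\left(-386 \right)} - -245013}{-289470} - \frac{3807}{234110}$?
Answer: $- \frac{4662654641}{3388391085} \approx -1.3761$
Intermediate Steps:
$f{\left(r \right)} = r + r^{2}$ ($f{\left(r \right)} = r^{2} + r = r + r^{2}$)
$\frac{f{\left(-386 \right)} - -245013}{-289470} - \frac{3807}{234110} = \frac{- 386 \left(1 - 386\right) - -245013}{-289470} - \frac{3807}{234110} = \left(\left(-386\right) \left(-385\right) + 245013\right) \left(- \frac{1}{289470}\right) - \frac{3807}{234110} = \left(148610 + 245013\right) \left(- \frac{1}{289470}\right) - \frac{3807}{234110} = 393623 \left(- \frac{1}{289470}\right) - \frac{3807}{234110} = - \frac{393623}{289470} - \frac{3807}{234110} = - \frac{4662654641}{3388391085}$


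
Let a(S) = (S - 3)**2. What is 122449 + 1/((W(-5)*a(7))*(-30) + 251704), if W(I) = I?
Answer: 31114780697/254104 ≈ 1.2245e+5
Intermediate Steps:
a(S) = (-3 + S)**2
122449 + 1/((W(-5)*a(7))*(-30) + 251704) = 122449 + 1/(-5*(-3 + 7)**2*(-30) + 251704) = 122449 + 1/(-5*4**2*(-30) + 251704) = 122449 + 1/(-5*16*(-30) + 251704) = 122449 + 1/(-80*(-30) + 251704) = 122449 + 1/(2400 + 251704) = 122449 + 1/254104 = 31114780697/254104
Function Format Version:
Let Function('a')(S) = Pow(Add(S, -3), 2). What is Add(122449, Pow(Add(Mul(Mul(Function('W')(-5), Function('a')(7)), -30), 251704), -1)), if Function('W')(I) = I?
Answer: Rational(31114780697, 254104) ≈ 1.2245e+5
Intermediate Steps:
Function('a')(S) = Pow(Add(-3, S), 2)
Add(122449, Pow(Add(Mul(Mul(Function('W')(-5), Function('a')(7)), -30), 251704), -1)) = Add(122449, Pow(Add(Mul(Mul(-5, Pow(Add(-3, 7), 2)), -30), 251704), -1)) = Add(122449, Pow(Add(Mul(Mul(-5, Pow(4, 2)), -30), 251704), -1)) = Add(122449, Pow(Add(Mul(Mul(-5, 16), -30), 251704), -1)) = Add(122449, Pow(Add(Mul(-80, -30), 251704), -1)) = Add(122449, Pow(Add(2400, 251704), -1)) = Add(122449, Pow(254104, -1)) = Add(122449, Rational(1, 254104)) = Rational(31114780697, 254104)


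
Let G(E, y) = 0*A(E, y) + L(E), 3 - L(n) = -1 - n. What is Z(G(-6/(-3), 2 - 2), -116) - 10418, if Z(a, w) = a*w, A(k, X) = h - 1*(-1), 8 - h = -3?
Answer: -11114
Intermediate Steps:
h = 11 (h = 8 - 1*(-3) = 8 + 3 = 11)
A(k, X) = 12 (A(k, X) = 11 - 1*(-1) = 11 + 1 = 12)
L(n) = 4 + n (L(n) = 3 - (-1 - n) = 3 + (1 + n) = 4 + n)
G(E, y) = 4 + E (G(E, y) = 0*12 + (4 + E) = 0 + (4 + E) = 4 + E)
Z(G(-6/(-3), 2 - 2), -116) - 10418 = (4 - 6/(-3))*(-116) - 10418 = (4 - 6*(-⅓))*(-116) - 10418 = (4 + 2)*(-116) - 10418 = 6*(-116) - 10418 = -696 - 10418 = -11114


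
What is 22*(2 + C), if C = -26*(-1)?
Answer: 616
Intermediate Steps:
C = 26
22*(2 + C) = 22*(2 + 26) = 22*28 = 616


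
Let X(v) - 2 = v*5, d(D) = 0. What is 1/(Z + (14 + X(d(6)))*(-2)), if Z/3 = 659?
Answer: 1/1945 ≈ 0.00051414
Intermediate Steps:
Z = 1977 (Z = 3*659 = 1977)
X(v) = 2 + 5*v (X(v) = 2 + v*5 = 2 + 5*v)
1/(Z + (14 + X(d(6)))*(-2)) = 1/(1977 + (14 + (2 + 5*0))*(-2)) = 1/(1977 + (14 + (2 + 0))*(-2)) = 1/(1977 + (14 + 2)*(-2)) = 1/(1977 + 16*(-2)) = 1/(1977 - 32) = 1/1945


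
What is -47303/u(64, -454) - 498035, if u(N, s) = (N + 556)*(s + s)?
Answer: -280373736297/562960 ≈ -4.9804e+5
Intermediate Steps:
u(N, s) = 2*s*(556 + N) (u(N, s) = (556 + N)*(2*s) = 2*s*(556 + N))
-47303/u(64, -454) - 498035 = -47303*(-1/(908*(556 + 64))) - 498035 = -47303/(2*(-454)*620) - 498035 = -47303/(-562960) - 498035 = -47303*(-1/562960) - 498035 = 47303/562960 - 498035 = -280373736297/562960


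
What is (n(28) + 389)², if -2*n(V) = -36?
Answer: 165649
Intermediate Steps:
n(V) = 18 (n(V) = -½*(-36) = 18)
(n(28) + 389)² = (18 + 389)² = 407² = 165649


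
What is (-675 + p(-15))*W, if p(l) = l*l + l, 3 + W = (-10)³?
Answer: 466395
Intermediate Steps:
W = -1003 (W = -3 + (-10)³ = -3 - 1000 = -1003)
p(l) = l + l² (p(l) = l² + l = l + l²)
(-675 + p(-15))*W = (-675 - 15*(1 - 15))*(-1003) = (-675 - 15*(-14))*(-1003) = (-675 + 210)*(-1003) = -465*(-1003) = 466395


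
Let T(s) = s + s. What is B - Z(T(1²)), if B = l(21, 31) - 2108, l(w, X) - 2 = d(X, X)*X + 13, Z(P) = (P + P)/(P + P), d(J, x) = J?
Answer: -1133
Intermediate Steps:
T(s) = 2*s
Z(P) = 1 (Z(P) = (2*P)/((2*P)) = (2*P)*(1/(2*P)) = 1)
l(w, X) = 15 + X² (l(w, X) = 2 + (X*X + 13) = 2 + (X² + 13) = 2 + (13 + X²) = 15 + X²)
B = -1132 (B = (15 + 31²) - 2108 = (15 + 961) - 2108 = 976 - 2108 = -1132)
B - Z(T(1²)) = -1132 - 1*1 = -1132 - 1 = -1133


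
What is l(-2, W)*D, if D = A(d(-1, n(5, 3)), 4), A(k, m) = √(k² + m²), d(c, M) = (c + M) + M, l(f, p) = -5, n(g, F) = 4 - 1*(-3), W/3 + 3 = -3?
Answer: -5*√185 ≈ -68.007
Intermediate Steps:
W = -18 (W = -9 + 3*(-3) = -9 - 9 = -18)
n(g, F) = 7 (n(g, F) = 4 + 3 = 7)
d(c, M) = c + 2*M (d(c, M) = (M + c) + M = c + 2*M)
D = √185 (D = √((-1 + 2*7)² + 4²) = √((-1 + 14)² + 16) = √(13² + 16) = √(169 + 16) = √185 ≈ 13.601)
l(-2, W)*D = -5*√185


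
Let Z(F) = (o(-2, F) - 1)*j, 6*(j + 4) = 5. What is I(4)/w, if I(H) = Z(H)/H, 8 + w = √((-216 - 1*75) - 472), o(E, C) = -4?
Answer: -95/2481 - 95*I*√763/19848 ≈ -0.038291 - 0.13221*I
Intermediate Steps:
j = -19/6 (j = -4 + (⅙)*5 = -4 + ⅚ = -19/6 ≈ -3.1667)
Z(F) = 95/6 (Z(F) = (-4 - 1)*(-19/6) = -5*(-19/6) = 95/6)
w = -8 + I*√763 (w = -8 + √((-216 - 1*75) - 472) = -8 + √((-216 - 75) - 472) = -8 + √(-291 - 472) = -8 + √(-763) = -8 + I*√763 ≈ -8.0 + 27.622*I)
I(H) = 95/(6*H)
I(4)/w = ((95/6)/4)/(-8 + I*√763) = ((95/6)*(¼))/(-8 + I*√763) = 95/(24*(-8 + I*√763))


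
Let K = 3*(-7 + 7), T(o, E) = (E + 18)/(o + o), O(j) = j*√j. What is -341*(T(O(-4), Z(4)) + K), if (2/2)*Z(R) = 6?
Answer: -1023*I/2 ≈ -511.5*I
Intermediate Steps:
Z(R) = 6
O(j) = j^(3/2)
T(o, E) = (18 + E)/(2*o) (T(o, E) = (18 + E)/((2*o)) = (18 + E)*(1/(2*o)) = (18 + E)/(2*o))
K = 0 (K = 3*0 = 0)
-341*(T(O(-4), Z(4)) + K) = -341*((18 + 6)/(2*((-4)^(3/2))) + 0) = -341*((½)*24/(-8*I) + 0) = -341*((½)*(I/8)*24 + 0) = -341*(3*I/2 + 0) = -1023*I/2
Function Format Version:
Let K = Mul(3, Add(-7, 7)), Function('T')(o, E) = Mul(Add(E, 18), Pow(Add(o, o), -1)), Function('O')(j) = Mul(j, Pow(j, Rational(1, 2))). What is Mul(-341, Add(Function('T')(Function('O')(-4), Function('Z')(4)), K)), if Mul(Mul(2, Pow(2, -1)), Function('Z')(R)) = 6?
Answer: Mul(Rational(-1023, 2), I) ≈ Mul(-511.50, I)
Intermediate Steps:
Function('Z')(R) = 6
Function('O')(j) = Pow(j, Rational(3, 2))
Function('T')(o, E) = Mul(Rational(1, 2), Pow(o, -1), Add(18, E)) (Function('T')(o, E) = Mul(Add(18, E), Pow(Mul(2, o), -1)) = Mul(Add(18, E), Mul(Rational(1, 2), Pow(o, -1))) = Mul(Rational(1, 2), Pow(o, -1), Add(18, E)))
K = 0 (K = Mul(3, 0) = 0)
Mul(-341, Add(Function('T')(Function('O')(-4), Function('Z')(4)), K)) = Mul(-341, Add(Mul(Rational(1, 2), Pow(Pow(-4, Rational(3, 2)), -1), Add(18, 6)), 0)) = Mul(-341, Add(Mul(Rational(1, 2), Pow(Mul(-8, I), -1), 24), 0)) = Mul(-341, Add(Mul(Rational(1, 2), Mul(Rational(1, 8), I), 24), 0)) = Mul(-341, Add(Mul(Rational(3, 2), I), 0)) = Mul(-341, Mul(Rational(3, 2), I)) = Mul(Rational(-1023, 2), I)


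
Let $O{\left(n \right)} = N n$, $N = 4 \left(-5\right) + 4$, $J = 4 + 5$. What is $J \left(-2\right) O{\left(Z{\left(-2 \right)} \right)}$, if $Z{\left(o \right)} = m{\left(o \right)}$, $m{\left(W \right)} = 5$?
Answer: $1440$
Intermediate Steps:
$J = 9$
$N = -16$ ($N = -20 + 4 = -16$)
$Z{\left(o \right)} = 5$
$O{\left(n \right)} = - 16 n$
$J \left(-2\right) O{\left(Z{\left(-2 \right)} \right)} = 9 \left(-2\right) \left(\left(-16\right) 5\right) = \left(-18\right) \left(-80\right) = 1440$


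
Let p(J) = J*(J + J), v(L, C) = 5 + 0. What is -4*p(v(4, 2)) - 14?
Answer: -214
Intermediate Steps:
v(L, C) = 5
p(J) = 2*J² (p(J) = J*(2*J) = 2*J²)
-4*p(v(4, 2)) - 14 = -8*5² - 14 = -8*25 - 14 = -4*50 - 14 = -200 - 14 = -214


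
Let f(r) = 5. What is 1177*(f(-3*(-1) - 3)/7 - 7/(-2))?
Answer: 69443/14 ≈ 4960.2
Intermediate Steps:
1177*(f(-3*(-1) - 3)/7 - 7/(-2)) = 1177*(5/7 - 7/(-2)) = 1177*(5*(1/7) - 7*(-1/2)) = 1177*(5/7 + 7/2) = 1177*(59/14) = 69443/14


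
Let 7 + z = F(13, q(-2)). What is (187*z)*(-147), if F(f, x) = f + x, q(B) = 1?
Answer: -192423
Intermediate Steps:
z = 7 (z = -7 + (13 + 1) = -7 + 14 = 7)
(187*z)*(-147) = (187*7)*(-147) = 1309*(-147) = -192423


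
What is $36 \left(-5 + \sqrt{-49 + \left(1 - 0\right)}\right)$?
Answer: $-180 + 144 i \sqrt{3} \approx -180.0 + 249.42 i$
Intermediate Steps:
$36 \left(-5 + \sqrt{-49 + \left(1 - 0\right)}\right) = 36 \left(-5 + \sqrt{-49 + \left(1 + 0\right)}\right) = 36 \left(-5 + \sqrt{-49 + 1}\right) = 36 \left(-5 + \sqrt{-48}\right) = 36 \left(-5 + 4 i \sqrt{3}\right) = -180 + 144 i \sqrt{3}$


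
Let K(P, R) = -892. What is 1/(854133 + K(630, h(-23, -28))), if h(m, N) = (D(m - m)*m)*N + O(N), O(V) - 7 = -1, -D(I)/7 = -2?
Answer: 1/853241 ≈ 1.1720e-6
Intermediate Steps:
D(I) = 14 (D(I) = -7*(-2) = 14)
O(V) = 6 (O(V) = 7 - 1 = 6)
h(m, N) = 6 + 14*N*m (h(m, N) = (14*m)*N + 6 = 14*N*m + 6 = 6 + 14*N*m)
1/(854133 + K(630, h(-23, -28))) = 1/(854133 - 892) = 1/853241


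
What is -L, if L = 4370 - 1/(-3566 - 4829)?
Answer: -36686151/8395 ≈ -4370.0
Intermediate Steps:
L = 36686151/8395 (L = 4370 - 1/(-8395) = 4370 - 1*(-1/8395) = 4370 + 1/8395 = 36686151/8395 ≈ 4370.0)
-L = -1*36686151/8395 = -36686151/8395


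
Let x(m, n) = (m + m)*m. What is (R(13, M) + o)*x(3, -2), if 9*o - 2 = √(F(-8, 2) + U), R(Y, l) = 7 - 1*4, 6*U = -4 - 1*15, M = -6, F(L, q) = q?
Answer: 58 + I*√42/3 ≈ 58.0 + 2.1602*I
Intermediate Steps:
U = -19/6 (U = (-4 - 1*15)/6 = (-4 - 15)/6 = (⅙)*(-19) = -19/6 ≈ -3.1667)
x(m, n) = 2*m² (x(m, n) = (2*m)*m = 2*m²)
R(Y, l) = 3 (R(Y, l) = 7 - 4 = 3)
o = 2/9 + I*√42/54 (o = 2/9 + √(2 - 19/6)/9 = 2/9 + √(-7/6)/9 = 2/9 + (I*√42/6)/9 = 2/9 + I*√42/54 ≈ 0.22222 + 0.12001*I)
(R(13, M) + o)*x(3, -2) = (3 + (2/9 + I*√42/54))*(2*3²) = (29/9 + I*√42/54)*(2*9) = (29/9 + I*√42/54)*18 = 58 + I*√42/3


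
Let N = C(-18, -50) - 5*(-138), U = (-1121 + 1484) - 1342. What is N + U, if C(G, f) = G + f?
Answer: -357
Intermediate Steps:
U = -979 (U = 363 - 1342 = -979)
N = 622 (N = (-18 - 50) - 5*(-138) = -68 + 690 = 622)
N + U = 622 - 979 = -357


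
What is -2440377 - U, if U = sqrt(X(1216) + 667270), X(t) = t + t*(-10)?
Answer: -2440377 - sqrt(656326) ≈ -2.4412e+6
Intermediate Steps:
X(t) = -9*t (X(t) = t - 10*t = -9*t)
U = sqrt(656326) (U = sqrt(-9*1216 + 667270) = sqrt(-10944 + 667270) = sqrt(656326) ≈ 810.14)
-2440377 - U = -2440377 - sqrt(656326)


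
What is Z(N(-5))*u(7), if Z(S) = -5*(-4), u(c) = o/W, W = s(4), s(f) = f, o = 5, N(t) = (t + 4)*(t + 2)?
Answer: 25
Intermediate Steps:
N(t) = (2 + t)*(4 + t) (N(t) = (4 + t)*(2 + t) = (2 + t)*(4 + t))
W = 4
u(c) = 5/4
Z(S) = 20
Z(N(-5))*u(7) = 20*(5/4) = 25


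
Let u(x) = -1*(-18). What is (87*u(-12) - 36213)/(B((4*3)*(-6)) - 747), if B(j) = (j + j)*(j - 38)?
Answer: -11549/5031 ≈ -2.2956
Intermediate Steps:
u(x) = 18
B(j) = 2*j*(-38 + j) (B(j) = (2*j)*(-38 + j) = 2*j*(-38 + j))
(87*u(-12) - 36213)/(B((4*3)*(-6)) - 747) = (87*18 - 36213)/(2*((4*3)*(-6))*(-38 + (4*3)*(-6)) - 747) = (1566 - 36213)/(2*(12*(-6))*(-38 + 12*(-6)) - 747) = -34647/(2*(-72)*(-38 - 72) - 747) = -34647/(2*(-72)*(-110) - 747) = -34647/(15840 - 747) = -34647/15093 = -34647*1/15093 = -11549/5031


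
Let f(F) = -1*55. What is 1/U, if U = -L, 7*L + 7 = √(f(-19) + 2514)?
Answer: -49/2410 - 7*√2459/2410 ≈ -0.16436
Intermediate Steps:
f(F) = -55
L = -1 + √2459/7 (L = -1 + √(-55 + 2514)/7 = -1 + √2459/7 ≈ 6.0840)
U = 1 - √2459/7 (U = -(-1 + √2459/7) = 1 - √2459/7 ≈ -6.0840)
1/U = 1/(1 - √2459/7)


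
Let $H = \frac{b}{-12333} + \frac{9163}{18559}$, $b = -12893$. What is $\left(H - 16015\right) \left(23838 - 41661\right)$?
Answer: $\frac{21775496122675399}{76296049} \approx 2.8541 \cdot 10^{8}$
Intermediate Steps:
$H = \frac{352288466}{228888147}$ ($H = - \frac{12893}{-12333} + \frac{9163}{18559} = \left(-12893\right) \left(- \frac{1}{12333}\right) + 9163 \cdot \frac{1}{18559} = \frac{12893}{12333} + \frac{9163}{18559} = \frac{352288466}{228888147} \approx 1.5391$)
$\left(H - 16015\right) \left(23838 - 41661\right) = \left(\frac{352288466}{228888147} - 16015\right) \left(23838 - 41661\right) = \left(- \frac{3665291385739}{228888147}\right) \left(-17823\right) = \frac{21775496122675399}{76296049}$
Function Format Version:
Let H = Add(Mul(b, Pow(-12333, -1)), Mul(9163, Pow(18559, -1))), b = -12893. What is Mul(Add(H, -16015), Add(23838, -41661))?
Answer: Rational(21775496122675399, 76296049) ≈ 2.8541e+8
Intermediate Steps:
H = Rational(352288466, 228888147) (H = Add(Mul(-12893, Pow(-12333, -1)), Mul(9163, Pow(18559, -1))) = Add(Mul(-12893, Rational(-1, 12333)), Mul(9163, Rational(1, 18559))) = Add(Rational(12893, 12333), Rational(9163, 18559)) = Rational(352288466, 228888147) ≈ 1.5391)
Mul(Add(H, -16015), Add(23838, -41661)) = Mul(Add(Rational(352288466, 228888147), -16015), Add(23838, -41661)) = Mul(Rational(-3665291385739, 228888147), -17823) = Rational(21775496122675399, 76296049)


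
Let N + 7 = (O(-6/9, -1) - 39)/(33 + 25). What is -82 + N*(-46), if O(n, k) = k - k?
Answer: 7857/29 ≈ 270.93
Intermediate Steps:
O(n, k) = 0
N = -445/58 (N = -7 + (0 - 39)/(33 + 25) = -7 - 39/58 = -445/58 ≈ -7.6724)
-82 + N*(-46) = -82 - 445/58*(-46) = -82 + 10235/29 = 7857/29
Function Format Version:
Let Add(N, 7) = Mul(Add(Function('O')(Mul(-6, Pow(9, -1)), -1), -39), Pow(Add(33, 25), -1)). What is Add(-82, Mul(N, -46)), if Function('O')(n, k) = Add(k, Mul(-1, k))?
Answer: Rational(7857, 29) ≈ 270.93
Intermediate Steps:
Function('O')(n, k) = 0
N = Rational(-445, 58) (N = Add(-7, Mul(Add(0, -39), Pow(Add(33, 25), -1))) = Add(-7, Mul(-39, Pow(58, -1))) = Add(-7, Mul(-39, Rational(1, 58))) = Add(-7, Rational(-39, 58)) = Rational(-445, 58) ≈ -7.6724)
Add(-82, Mul(N, -46)) = Add(-82, Mul(Rational(-445, 58), -46)) = Add(-82, Rational(10235, 29)) = Rational(7857, 29)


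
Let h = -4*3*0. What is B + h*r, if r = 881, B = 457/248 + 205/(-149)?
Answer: 17253/36952 ≈ 0.46690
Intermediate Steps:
B = 17253/36952 (B = 457*(1/248) + 205*(-1/149) = 457/248 - 205/149 = 17253/36952 ≈ 0.46690)
h = 0 (h = -12*0 = 0)
B + h*r = 17253/36952 + 0*881 = 17253/36952 + 0 = 17253/36952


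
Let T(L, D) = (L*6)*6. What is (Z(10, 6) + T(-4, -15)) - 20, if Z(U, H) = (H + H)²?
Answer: -20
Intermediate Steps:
T(L, D) = 36*L (T(L, D) = (6*L)*6 = 36*L)
Z(U, H) = 4*H² (Z(U, H) = (2*H)² = 4*H²)
(Z(10, 6) + T(-4, -15)) - 20 = (4*6² + 36*(-4)) - 20 = (4*36 - 144) - 20 = (144 - 144) - 20 = 0 - 20 = -20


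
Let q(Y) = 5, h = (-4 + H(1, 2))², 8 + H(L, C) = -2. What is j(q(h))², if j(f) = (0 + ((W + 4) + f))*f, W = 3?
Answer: 3600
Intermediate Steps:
H(L, C) = -10 (H(L, C) = -8 - 2 = -10)
h = 196 (h = (-4 - 10)² = (-14)² = 196)
j(f) = f*(7 + f) (j(f) = (0 + ((3 + 4) + f))*f = (0 + (7 + f))*f = (7 + f)*f = f*(7 + f))
j(q(h))² = (5*(7 + 5))² = (5*12)² = 60² = 3600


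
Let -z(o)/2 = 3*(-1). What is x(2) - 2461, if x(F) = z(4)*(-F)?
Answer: -2473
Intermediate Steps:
z(o) = 6 (z(o) = -6*(-1) = -2*(-3) = 6)
x(F) = -6*F (x(F) = 6*(-F) = -6*F)
x(2) - 2461 = -6*2 - 2461 = -12 - 2461 = -2473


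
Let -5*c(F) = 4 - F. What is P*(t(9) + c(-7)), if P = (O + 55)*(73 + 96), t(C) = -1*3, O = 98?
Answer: -672282/5 ≈ -1.3446e+5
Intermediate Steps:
c(F) = -4/5 + F/5 (c(F) = -(4 - F)/5 = -4/5 + F/5)
t(C) = -3
P = 25857 (P = (98 + 55)*(73 + 96) = 153*169 = 25857)
P*(t(9) + c(-7)) = 25857*(-3 + (-4/5 + (1/5)*(-7))) = 25857*(-3 + (-4/5 - 7/5)) = 25857*(-3 - 11/5) = 25857*(-26/5) = -672282/5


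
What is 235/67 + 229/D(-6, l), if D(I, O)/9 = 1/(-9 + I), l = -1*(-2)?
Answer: -76010/201 ≈ -378.16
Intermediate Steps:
l = 2
D(I, O) = 9/(-9 + I)
235/67 + 229/D(-6, l) = 235/67 + 229/((9/(-9 - 6))) = 235*(1/67) + 229/((9/(-15))) = 235/67 + 229/((9*(-1/15))) = 235/67 + 229/(-⅗) = 235/67 + 229*(-5/3) = 235/67 - 1145/3 = -76010/201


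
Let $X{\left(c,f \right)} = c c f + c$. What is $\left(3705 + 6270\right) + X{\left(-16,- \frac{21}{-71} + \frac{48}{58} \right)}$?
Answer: $\frac{21097709}{2059} \approx 10247.0$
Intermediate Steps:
$X{\left(c,f \right)} = c + f c^{2}$ ($X{\left(c,f \right)} = c^{2} f + c = f c^{2} + c = c + f c^{2}$)
$\left(3705 + 6270\right) + X{\left(-16,- \frac{21}{-71} + \frac{48}{58} \right)} = \left(3705 + 6270\right) - 16 \left(1 - 16 \left(- \frac{21}{-71} + \frac{48}{58}\right)\right) = 9975 - 16 \left(1 - 16 \left(\left(-21\right) \left(- \frac{1}{71}\right) + 48 \cdot \frac{1}{58}\right)\right) = 9975 - 16 \left(1 - 16 \left(\frac{21}{71} + \frac{24}{29}\right)\right) = 9975 - 16 \left(1 - \frac{37008}{2059}\right) = 9975 - - \frac{559184}{2059} = 9975 + \frac{559184}{2059} = \frac{21097709}{2059}$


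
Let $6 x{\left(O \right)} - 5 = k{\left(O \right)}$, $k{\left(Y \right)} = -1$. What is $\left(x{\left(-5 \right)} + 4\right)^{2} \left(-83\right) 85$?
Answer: $- \frac{1382780}{9} \approx -1.5364 \cdot 10^{5}$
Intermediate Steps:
$x{\left(O \right)} = \frac{2}{3}$ ($x{\left(O \right)} = \frac{5}{6} + \frac{1}{6} \left(-1\right) = \frac{5}{6} - \frac{1}{6} = \frac{2}{3}$)
$\left(x{\left(-5 \right)} + 4\right)^{2} \left(-83\right) 85 = \left(\frac{2}{3} + 4\right)^{2} \left(-83\right) 85 = \left(\frac{14}{3}\right)^{2} \left(-83\right) 85 = \frac{196}{9} \left(-83\right) 85 = \left(- \frac{16268}{9}\right) 85 = - \frac{1382780}{9}$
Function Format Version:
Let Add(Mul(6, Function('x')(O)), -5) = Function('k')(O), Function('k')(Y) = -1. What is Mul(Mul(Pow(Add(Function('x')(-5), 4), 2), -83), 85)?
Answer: Rational(-1382780, 9) ≈ -1.5364e+5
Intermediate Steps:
Function('x')(O) = Rational(2, 3) (Function('x')(O) = Add(Rational(5, 6), Mul(Rational(1, 6), -1)) = Add(Rational(5, 6), Rational(-1, 6)) = Rational(2, 3))
Mul(Mul(Pow(Add(Function('x')(-5), 4), 2), -83), 85) = Mul(Mul(Pow(Add(Rational(2, 3), 4), 2), -83), 85) = Mul(Mul(Pow(Rational(14, 3), 2), -83), 85) = Mul(Mul(Rational(196, 9), -83), 85) = Mul(Rational(-16268, 9), 85) = Rational(-1382780, 9)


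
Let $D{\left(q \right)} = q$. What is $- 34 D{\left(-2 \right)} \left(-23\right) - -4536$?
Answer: $2972$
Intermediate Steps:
$- 34 D{\left(-2 \right)} \left(-23\right) - -4536 = \left(-34\right) \left(-2\right) \left(-23\right) - -4536 = 68 \left(-23\right) + 4536 = -1564 + 4536 = 2972$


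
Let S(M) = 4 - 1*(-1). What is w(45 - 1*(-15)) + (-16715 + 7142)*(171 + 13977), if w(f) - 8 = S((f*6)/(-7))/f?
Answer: -1625265551/12 ≈ -1.3544e+8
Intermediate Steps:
S(M) = 5 (S(M) = 4 + 1 = 5)
w(f) = 8 + 5/f
w(45 - 1*(-15)) + (-16715 + 7142)*(171 + 13977) = (8 + 5/(45 - 1*(-15))) + (-16715 + 7142)*(171 + 13977) = (8 + 5/(45 + 15)) - 9573*14148 = (8 + 5/60) - 135438804 = (8 + 5*(1/60)) - 135438804 = (8 + 1/12) - 135438804 = 97/12 - 135438804 = -1625265551/12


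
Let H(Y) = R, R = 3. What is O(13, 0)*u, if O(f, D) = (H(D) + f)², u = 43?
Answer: 11008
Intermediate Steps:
H(Y) = 3
O(f, D) = (3 + f)²
O(13, 0)*u = (3 + 13)²*43 = 16²*43 = 256*43 = 11008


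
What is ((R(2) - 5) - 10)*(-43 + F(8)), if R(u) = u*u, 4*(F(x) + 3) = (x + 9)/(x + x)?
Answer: 32197/64 ≈ 503.08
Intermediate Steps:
F(x) = -3 + (9 + x)/(8*x) (F(x) = -3 + ((x + 9)/(x + x))/4 = -3 + ((9 + x)/((2*x)))/4 = -3 + ((9 + x)*(1/(2*x)))/4 = -3 + ((9 + x)/(2*x))/4 = -3 + (9 + x)/(8*x))
R(u) = u²
((R(2) - 5) - 10)*(-43 + F(8)) = ((2² - 5) - 10)*(-43 + (⅛)*(9 - 23*8)/8) = ((4 - 5) - 10)*(-43 + (⅛)*(⅛)*(9 - 184)) = (-1 - 10)*(-43 + (⅛)*(⅛)*(-175)) = -11*(-43 - 175/64) = -11*(-2927/64) = 32197/64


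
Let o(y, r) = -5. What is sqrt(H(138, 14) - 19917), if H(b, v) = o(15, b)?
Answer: I*sqrt(19922) ≈ 141.15*I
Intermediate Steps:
H(b, v) = -5
sqrt(H(138, 14) - 19917) = sqrt(-5 - 19917) = sqrt(-19922) = I*sqrt(19922)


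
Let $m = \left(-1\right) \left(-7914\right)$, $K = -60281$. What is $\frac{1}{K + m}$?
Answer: $- \frac{1}{52367} \approx -1.9096 \cdot 10^{-5}$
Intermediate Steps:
$m = 7914$
$\frac{1}{K + m} = \frac{1}{-60281 + 7914} = \frac{1}{-52367} = - \frac{1}{52367}$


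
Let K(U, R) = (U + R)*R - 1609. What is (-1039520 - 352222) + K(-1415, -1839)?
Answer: 4590755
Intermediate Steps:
K(U, R) = -1609 + R*(R + U) (K(U, R) = (R + U)*R - 1609 = R*(R + U) - 1609 = -1609 + R*(R + U))
(-1039520 - 352222) + K(-1415, -1839) = (-1039520 - 352222) + (-1609 + (-1839)² - 1839*(-1415)) = -1391742 + (-1609 + 3381921 + 2602185) = -1391742 + 5982497 = 4590755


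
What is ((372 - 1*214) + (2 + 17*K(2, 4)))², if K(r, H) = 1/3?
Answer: 247009/9 ≈ 27445.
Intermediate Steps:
K(r, H) = ⅓ (K(r, H) = 1*(⅓) = ⅓)
((372 - 1*214) + (2 + 17*K(2, 4)))² = ((372 - 1*214) + (2 + 17*(⅓)))² = ((372 - 214) + (2 + 17/3))² = (158 + 23/3)² = (497/3)² = 247009/9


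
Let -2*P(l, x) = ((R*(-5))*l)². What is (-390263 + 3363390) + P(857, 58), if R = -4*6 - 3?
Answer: -13379386771/2 ≈ -6.6897e+9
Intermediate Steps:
R = -27 (R = -24 - 3 = -27)
P(l, x) = -18225*l²/2
(-390263 + 3363390) + P(857, 58) = (-390263 + 3363390) - 18225/2*857² = 2973127 - 18225/2*734449 = 2973127 - 13385333025/2 = -13379386771/2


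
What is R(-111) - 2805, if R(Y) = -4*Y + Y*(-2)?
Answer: -2139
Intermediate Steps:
R(Y) = -6*Y (R(Y) = -4*Y - 2*Y = -6*Y)
R(-111) - 2805 = -6*(-111) - 2805 = 666 - 2805 = -2139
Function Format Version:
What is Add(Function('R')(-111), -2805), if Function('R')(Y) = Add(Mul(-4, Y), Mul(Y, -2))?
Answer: -2139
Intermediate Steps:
Function('R')(Y) = Mul(-6, Y) (Function('R')(Y) = Add(Mul(-4, Y), Mul(-2, Y)) = Mul(-6, Y))
Add(Function('R')(-111), -2805) = Add(Mul(-6, -111), -2805) = Add(666, -2805) = -2139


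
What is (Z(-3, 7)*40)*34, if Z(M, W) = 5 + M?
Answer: 2720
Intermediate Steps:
(Z(-3, 7)*40)*34 = ((5 - 3)*40)*34 = (2*40)*34 = 80*34 = 2720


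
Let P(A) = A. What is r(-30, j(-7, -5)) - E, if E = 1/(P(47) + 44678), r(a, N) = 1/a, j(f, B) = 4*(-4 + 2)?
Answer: -8951/268350 ≈ -0.033356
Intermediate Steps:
j(f, B) = -8 (j(f, B) = 4*(-2) = -8)
E = 1/44725 (E = 1/(47 + 44678) = 1/44725 ≈ 2.2359e-5)
r(-30, j(-7, -5)) - E = 1/(-30) - 1*1/44725 = -1/30 - 1/44725 = -8951/268350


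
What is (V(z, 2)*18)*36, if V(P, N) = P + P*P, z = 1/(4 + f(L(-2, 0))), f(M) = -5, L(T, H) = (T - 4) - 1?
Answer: 0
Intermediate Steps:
L(T, H) = -5 + T (L(T, H) = (-4 + T) - 1 = -5 + T)
z = -1 (z = 1/(4 - 5) = 1/(-1) = -1)
V(P, N) = P + P²
(V(z, 2)*18)*36 = (-(1 - 1)*18)*36 = (-1*0*18)*36 = (0*18)*36 = 0*36 = 0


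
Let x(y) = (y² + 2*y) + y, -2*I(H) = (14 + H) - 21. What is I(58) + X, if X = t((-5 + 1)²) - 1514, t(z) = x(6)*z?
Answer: -1351/2 ≈ -675.50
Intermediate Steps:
I(H) = 7/2 - H/2 (I(H) = -((14 + H) - 21)/2 = -(-7 + H)/2 = 7/2 - H/2)
x(y) = y² + 3*y
t(z) = 54*z (t(z) = (6*(3 + 6))*z = (6*9)*z = 54*z)
X = -650 (X = 54*(-5 + 1)² - 1514 = 54*(-4)² - 1514 = 54*16 - 1514 = 864 - 1514 = -650)
I(58) + X = (7/2 - ½*58) - 650 = (7/2 - 29) - 650 = -51/2 - 650 = -1351/2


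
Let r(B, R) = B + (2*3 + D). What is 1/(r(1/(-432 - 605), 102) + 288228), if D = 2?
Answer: 1037/298900731 ≈ 3.4694e-6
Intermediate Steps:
r(B, R) = 8 + B (r(B, R) = B + (2*3 + 2) = B + (6 + 2) = B + 8 = 8 + B)
1/(r(1/(-432 - 605), 102) + 288228) = 1/((8 + 1/(-432 - 605)) + 288228) = 1/((8 + 1/(-1037)) + 288228) = 1/((8 - 1/1037) + 288228) = 1/(8295/1037 + 288228) = 1/(298900731/1037) = 1037/298900731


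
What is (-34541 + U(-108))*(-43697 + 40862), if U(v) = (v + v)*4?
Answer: 100373175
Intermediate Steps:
U(v) = 8*v (U(v) = (2*v)*4 = 8*v)
(-34541 + U(-108))*(-43697 + 40862) = (-34541 + 8*(-108))*(-43697 + 40862) = (-34541 - 864)*(-2835) = -35405*(-2835) = 100373175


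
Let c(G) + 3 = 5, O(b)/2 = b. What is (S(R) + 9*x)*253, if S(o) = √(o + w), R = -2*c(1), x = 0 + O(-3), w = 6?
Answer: -13662 + 253*√2 ≈ -13304.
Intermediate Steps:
O(b) = 2*b
x = -6 (x = 0 + 2*(-3) = 0 - 6 = -6)
c(G) = 2 (c(G) = -3 + 5 = 2)
R = -4 (R = -2*2 = -4)
S(o) = √(6 + o) (S(o) = √(o + 6) = √(6 + o))
(S(R) + 9*x)*253 = (√(6 - 4) + 9*(-6))*253 = (√2 - 54)*253 = (-54 + √2)*253 = -13662 + 253*√2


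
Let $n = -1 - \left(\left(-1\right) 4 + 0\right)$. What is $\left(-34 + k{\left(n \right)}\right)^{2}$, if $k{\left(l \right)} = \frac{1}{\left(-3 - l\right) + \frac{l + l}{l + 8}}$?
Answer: $\frac{4206601}{3600} \approx 1168.5$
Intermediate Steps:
$n = 3$ ($n = -1 - \left(-4 + 0\right) = -1 - -4 = -1 + 4 = 3$)
$k{\left(l \right)} = \frac{1}{-3 - l + \frac{2 l}{8 + l}}$ ($k{\left(l \right)} = \frac{1}{\left(-3 - l\right) + \frac{2 l}{8 + l}} = \frac{1}{-3 - l + \frac{2 l}{8 + l}}$)
$\left(-34 + k{\left(n \right)}\right)^{2} = \left(-34 + \frac{-8 - 3}{24 + 3^{2} + 9 \cdot 3}\right)^{2} = \left(-34 + \frac{-8 - 3}{24 + 9 + 27}\right)^{2} = \left(-34 + \frac{1}{60} \left(-11\right)\right)^{2} = \left(-34 - \frac{11}{60}\right)^{2} = \left(- \frac{2051}{60}\right)^{2} = \frac{4206601}{3600}$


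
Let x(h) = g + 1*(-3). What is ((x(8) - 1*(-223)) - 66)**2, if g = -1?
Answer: 23409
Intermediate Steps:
x(h) = -4 (x(h) = -1 + 1*(-3) = -1 - 3 = -4)
((x(8) - 1*(-223)) - 66)**2 = ((-4 - 1*(-223)) - 66)**2 = ((-4 + 223) - 66)**2 = (219 - 66)**2 = 153**2 = 23409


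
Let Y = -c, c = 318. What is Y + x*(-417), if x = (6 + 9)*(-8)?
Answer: 49722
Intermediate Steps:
x = -120 (x = 15*(-8) = -120)
Y = -318 (Y = -1*318 = -318)
Y + x*(-417) = -318 - 120*(-417) = -318 + 50040 = 49722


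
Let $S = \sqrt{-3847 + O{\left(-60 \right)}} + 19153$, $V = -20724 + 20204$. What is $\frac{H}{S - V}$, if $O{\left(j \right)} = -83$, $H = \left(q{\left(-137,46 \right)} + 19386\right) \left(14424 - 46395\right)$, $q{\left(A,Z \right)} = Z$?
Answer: $- \frac{12222057265656}{387030859} + \frac{621260472 i \sqrt{3930}}{387030859} \approx -31579.0 + 100.63 i$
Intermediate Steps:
$H = -621260472$ ($H = \left(46 + 19386\right) \left(14424 - 46395\right) = 19432 \left(-31971\right) = -621260472$)
$V = -520$
$S = 19153 + i \sqrt{3930}$ ($S = \sqrt{-3847 - 83} + 19153 = \sqrt{-3930} + 19153 = i \sqrt{3930} + 19153 = 19153 + i \sqrt{3930} \approx 19153.0 + 62.69 i$)
$\frac{H}{S - V} = - \frac{621260472}{\left(19153 + i \sqrt{3930}\right) - -520} = - \frac{621260472}{\left(19153 + i \sqrt{3930}\right) + 520} = - \frac{621260472}{19673 + i \sqrt{3930}}$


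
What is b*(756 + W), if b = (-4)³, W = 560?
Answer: -84224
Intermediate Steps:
b = -64
b*(756 + W) = -64*(756 + 560) = -64*1316 = -84224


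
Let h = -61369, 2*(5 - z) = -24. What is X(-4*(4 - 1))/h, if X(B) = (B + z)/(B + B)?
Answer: 5/1472856 ≈ 3.3948e-6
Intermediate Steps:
z = 17 (z = 5 - ½*(-24) = 5 + 12 = 17)
X(B) = (17 + B)/(2*B) (X(B) = (B + 17)/(B + B) = (17 + B)/((2*B)) = (17 + B)*(1/(2*B)) = (17 + B)/(2*B))
X(-4*(4 - 1))/h = ((17 - 4*(4 - 1))/(2*((-4*(4 - 1)))))/(-61369) = ((17 - 4*3)/(2*((-4*3))))*(-1/61369) = ((½)*(17 - 12)/(-12))*(-1/61369) = ((½)*(-1/12)*5)*(-1/61369) = -5/24*(-1/61369) = 5/1472856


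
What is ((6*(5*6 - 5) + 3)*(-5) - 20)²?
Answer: 616225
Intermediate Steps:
((6*(5*6 - 5) + 3)*(-5) - 20)² = ((6*(30 - 5) + 3)*(-5) - 20)² = ((6*25 + 3)*(-5) - 20)² = ((150 + 3)*(-5) - 20)² = (153*(-5) - 20)² = (-765 - 20)² = (-785)² = 616225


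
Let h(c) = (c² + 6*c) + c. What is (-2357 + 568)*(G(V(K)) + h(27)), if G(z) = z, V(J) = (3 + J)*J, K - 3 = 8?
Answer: -1917808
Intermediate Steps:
K = 11 (K = 3 + 8 = 11)
V(J) = J*(3 + J)
h(c) = c² + 7*c
(-2357 + 568)*(G(V(K)) + h(27)) = (-2357 + 568)*(11*(3 + 11) + 27*(7 + 27)) = -1789*(11*14 + 27*34) = -1789*(154 + 918) = -1789*1072 = -1917808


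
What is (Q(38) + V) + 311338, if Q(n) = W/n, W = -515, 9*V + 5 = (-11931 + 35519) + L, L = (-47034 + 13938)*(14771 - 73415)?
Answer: 24620292809/114 ≈ 2.1597e+8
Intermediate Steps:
L = 1940881824 (L = -33096*(-58644) = 1940881824)
V = 646968469/3 (V = -5/9 + ((-11931 + 35519) + 1940881824)/9 = -5/9 + (23588 + 1940881824)/9 = -5/9 + (⅑)*1940905412 = -5/9 + 1940905412/9 = 646968469/3 ≈ 2.1566e+8)
Q(n) = -515/n
(Q(38) + V) + 311338 = (-515/38 + 646968469/3) + 311338 = 24584800277/114 + 311338 = 24620292809/114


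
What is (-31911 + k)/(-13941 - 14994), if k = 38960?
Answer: -7049/28935 ≈ -0.24361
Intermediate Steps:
(-31911 + k)/(-13941 - 14994) = (-31911 + 38960)/(-13941 - 14994) = 7049/(-28935) = 7049*(-1/28935) = -7049/28935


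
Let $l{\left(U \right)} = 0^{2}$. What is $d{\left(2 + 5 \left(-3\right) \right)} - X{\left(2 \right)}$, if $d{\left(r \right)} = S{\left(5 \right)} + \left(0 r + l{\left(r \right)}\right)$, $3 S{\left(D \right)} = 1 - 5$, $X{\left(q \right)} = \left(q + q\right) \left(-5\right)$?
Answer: $\frac{56}{3} \approx 18.667$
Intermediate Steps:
$l{\left(U \right)} = 0$
$X{\left(q \right)} = - 10 q$ ($X{\left(q \right)} = 2 q \left(-5\right) = - 10 q$)
$S{\left(D \right)} = - \frac{4}{3}$ ($S{\left(D \right)} = \frac{1 - 5}{3} = \frac{1}{3} \left(-4\right) = - \frac{4}{3}$)
$d{\left(r \right)} = - \frac{4}{3}$ ($d{\left(r \right)} = - \frac{4}{3} + \left(0 r + 0\right) = - \frac{4}{3} + \left(0 + 0\right) = - \frac{4}{3} + 0 = - \frac{4}{3}$)
$d{\left(2 + 5 \left(-3\right) \right)} - X{\left(2 \right)} = - \frac{4}{3} - \left(-10\right) 2 = - \frac{4}{3} - -20 = - \frac{4}{3} + 20 = \frac{56}{3}$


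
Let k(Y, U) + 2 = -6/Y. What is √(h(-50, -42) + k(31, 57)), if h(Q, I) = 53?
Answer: 15*√217/31 ≈ 7.1279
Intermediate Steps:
k(Y, U) = -2 - 6/Y
√(h(-50, -42) + k(31, 57)) = √(53 + (-2 - 6/31)) = √(53 - 68/31) = √(1575/31) = 15*√217/31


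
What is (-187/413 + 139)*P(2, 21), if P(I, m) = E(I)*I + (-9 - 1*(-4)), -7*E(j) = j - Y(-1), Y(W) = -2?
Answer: -2460460/2891 ≈ -851.08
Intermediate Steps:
E(j) = -2/7 - j/7 (E(j) = -(j - 1*(-2))/7 = -(j + 2)/7 = -(2 + j)/7 = -2/7 - j/7)
P(I, m) = -5 + I*(-2/7 - I/7) (P(I, m) = (-2/7 - I/7)*I + (-9 - 1*(-4)) = I*(-2/7 - I/7) + (-9 + 4) = I*(-2/7 - I/7) - 5 = -5 + I*(-2/7 - I/7))
(-187/413 + 139)*P(2, 21) = (-187/413 + 139)*(-5 - ⅐*2*(2 + 2)) = (-187*1/413 + 139)*(-5 - ⅐*2*4) = (-187/413 + 139)*(-5 - 8/7) = (57220/413)*(-43/7) = -2460460/2891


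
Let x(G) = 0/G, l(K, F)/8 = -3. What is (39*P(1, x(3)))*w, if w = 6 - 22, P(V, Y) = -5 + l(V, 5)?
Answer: 18096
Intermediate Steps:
l(K, F) = -24 (l(K, F) = 8*(-3) = -24)
x(G) = 0
P(V, Y) = -29 (P(V, Y) = -5 - 24 = -29)
w = -16
(39*P(1, x(3)))*w = (39*(-29))*(-16) = -1131*(-16) = 18096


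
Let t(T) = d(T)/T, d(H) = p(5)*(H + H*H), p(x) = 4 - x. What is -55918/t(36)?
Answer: 55918/37 ≈ 1511.3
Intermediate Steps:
d(H) = -H - H**2 (d(H) = (4 - 1*5)*(H + H*H) = (4 - 5)*(H + H**2) = -(H + H**2) = -H - H**2)
t(T) = -1 - T (t(T) = (-T*(1 + T))/T = -1 - T)
-55918/t(36) = -55918/(-1 - 1*36) = -55918/(-1 - 36) = -55918/(-37) = -55918*(-1/37) = 55918/37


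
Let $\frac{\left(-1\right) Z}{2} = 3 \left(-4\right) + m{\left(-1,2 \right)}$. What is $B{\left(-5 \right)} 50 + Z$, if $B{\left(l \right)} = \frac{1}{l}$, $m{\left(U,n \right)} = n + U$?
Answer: $12$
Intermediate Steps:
$m{\left(U,n \right)} = U + n$
$Z = 22$ ($Z = - 2 \left(3 \left(-4\right) + \left(-1 + 2\right)\right) = - 2 \left(-12 + 1\right) = \left(-2\right) \left(-11\right) = 22$)
$B{\left(-5 \right)} 50 + Z = \frac{1}{-5} \cdot 50 + 22 = \left(- \frac{1}{5}\right) 50 + 22 = -10 + 22 = 12$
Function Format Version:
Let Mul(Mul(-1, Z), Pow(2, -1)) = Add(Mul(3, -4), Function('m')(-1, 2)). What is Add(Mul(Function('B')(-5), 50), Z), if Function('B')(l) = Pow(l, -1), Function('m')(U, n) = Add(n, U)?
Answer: 12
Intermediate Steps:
Function('m')(U, n) = Add(U, n)
Z = 22 (Z = Mul(-2, Add(Mul(3, -4), Add(-1, 2))) = Mul(-2, Add(-12, 1)) = Mul(-2, -11) = 22)
Add(Mul(Function('B')(-5), 50), Z) = Add(Mul(Pow(-5, -1), 50), 22) = Add(Mul(Rational(-1, 5), 50), 22) = Add(-10, 22) = 12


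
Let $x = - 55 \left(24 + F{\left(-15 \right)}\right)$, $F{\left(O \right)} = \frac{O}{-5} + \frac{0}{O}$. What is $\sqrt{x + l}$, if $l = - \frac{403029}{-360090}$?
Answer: $\frac{i \sqrt{2375396460690}}{40010} \approx 38.521 i$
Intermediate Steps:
$F{\left(O \right)} = - \frac{O}{5}$ ($F{\left(O \right)} = O \left(- \frac{1}{5}\right) + 0 = - \frac{O}{5} + 0 = - \frac{O}{5}$)
$l = \frac{44781}{40010}$ ($l = \left(-403029\right) \left(- \frac{1}{360090}\right) = \frac{44781}{40010} \approx 1.1192$)
$x = -1485$ ($x = - 55 \left(24 - -3\right) = - 55 \left(24 + 3\right) = \left(-55\right) 27 = -1485$)
$\sqrt{x + l} = \sqrt{-1485 + \frac{44781}{40010}} = \sqrt{- \frac{59370069}{40010}} = \frac{i \sqrt{2375396460690}}{40010}$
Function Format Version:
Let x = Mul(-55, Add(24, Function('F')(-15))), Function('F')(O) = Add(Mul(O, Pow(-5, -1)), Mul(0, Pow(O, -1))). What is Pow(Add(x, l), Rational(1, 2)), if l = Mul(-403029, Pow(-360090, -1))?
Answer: Mul(Rational(1, 40010), I, Pow(2375396460690, Rational(1, 2))) ≈ Mul(38.521, I)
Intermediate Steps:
Function('F')(O) = Mul(Rational(-1, 5), O) (Function('F')(O) = Add(Mul(O, Rational(-1, 5)), 0) = Add(Mul(Rational(-1, 5), O), 0) = Mul(Rational(-1, 5), O))
l = Rational(44781, 40010) (l = Mul(-403029, Rational(-1, 360090)) = Rational(44781, 40010) ≈ 1.1192)
x = -1485 (x = Mul(-55, Add(24, Mul(Rational(-1, 5), -15))) = Mul(-55, Add(24, 3)) = Mul(-55, 27) = -1485)
Pow(Add(x, l), Rational(1, 2)) = Pow(Add(-1485, Rational(44781, 40010)), Rational(1, 2)) = Pow(Rational(-59370069, 40010), Rational(1, 2)) = Mul(Rational(1, 40010), I, Pow(2375396460690, Rational(1, 2)))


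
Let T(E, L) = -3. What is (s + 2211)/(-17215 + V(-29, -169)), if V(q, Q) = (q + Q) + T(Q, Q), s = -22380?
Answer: 20169/17416 ≈ 1.1581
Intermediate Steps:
V(q, Q) = -3 + Q + q (V(q, Q) = (q + Q) - 3 = (Q + q) - 3 = -3 + Q + q)
(s + 2211)/(-17215 + V(-29, -169)) = (-22380 + 2211)/(-17215 + (-3 - 169 - 29)) = -20169/(-17215 - 201) = -20169/(-17416) = -20169*(-1/17416) = 20169/17416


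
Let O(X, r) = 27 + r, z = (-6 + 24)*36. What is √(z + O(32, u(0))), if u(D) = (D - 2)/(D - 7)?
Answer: √33089/7 ≈ 25.986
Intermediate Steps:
z = 648 (z = 18*36 = 648)
u(D) = (-2 + D)/(-7 + D)
√(z + O(32, u(0))) = √(648 + (27 + (-2 + 0)/(-7 + 0))) = √(648 + (27 - 2/(-7))) = √(648 + (27 - ⅐*(-2))) = √(648 + (27 + 2/7)) = √(648 + 191/7) = √(4727/7) = √33089/7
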